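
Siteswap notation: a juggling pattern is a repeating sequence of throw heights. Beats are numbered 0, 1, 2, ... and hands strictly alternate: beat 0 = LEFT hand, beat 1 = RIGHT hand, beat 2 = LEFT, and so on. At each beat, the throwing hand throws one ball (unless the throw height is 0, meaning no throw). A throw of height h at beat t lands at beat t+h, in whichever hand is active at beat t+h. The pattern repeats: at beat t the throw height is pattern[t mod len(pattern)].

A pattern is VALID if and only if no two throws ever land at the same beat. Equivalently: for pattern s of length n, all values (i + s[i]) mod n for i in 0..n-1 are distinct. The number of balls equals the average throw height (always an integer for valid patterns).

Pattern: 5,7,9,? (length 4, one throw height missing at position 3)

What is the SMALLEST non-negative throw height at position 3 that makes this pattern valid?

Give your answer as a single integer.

i=0: (0 + 5) mod 4 = 1
i=1: (1 + 7) mod 4 = 0
i=2: (2 + 9) mod 4 = 3
i=3: s[i]=? (unknown)
Known residues: [0, 1, 3]; need a permutation of 0..3, so missing residue r = 2
Need (3 + s) mod 4 = 2; smallest s = (2 - 3) mod 4 = 3

Answer: 3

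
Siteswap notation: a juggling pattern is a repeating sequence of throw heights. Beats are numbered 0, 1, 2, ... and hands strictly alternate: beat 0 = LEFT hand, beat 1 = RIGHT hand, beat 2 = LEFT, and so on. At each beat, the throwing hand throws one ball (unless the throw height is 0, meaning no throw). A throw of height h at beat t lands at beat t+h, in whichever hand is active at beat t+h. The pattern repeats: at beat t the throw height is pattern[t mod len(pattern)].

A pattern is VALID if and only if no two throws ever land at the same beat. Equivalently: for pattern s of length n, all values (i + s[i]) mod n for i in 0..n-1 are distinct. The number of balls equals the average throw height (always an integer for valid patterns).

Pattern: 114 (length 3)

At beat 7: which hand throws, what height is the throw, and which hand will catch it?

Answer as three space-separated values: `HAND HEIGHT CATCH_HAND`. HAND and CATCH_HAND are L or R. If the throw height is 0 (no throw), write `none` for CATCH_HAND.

Beat 7: 7 mod 2 = 1, so hand = R
Throw height = pattern[7 mod 3] = pattern[1] = 1
Lands at beat 7+1=8, 8 mod 2 = 0, so catch hand = L

Answer: R 1 L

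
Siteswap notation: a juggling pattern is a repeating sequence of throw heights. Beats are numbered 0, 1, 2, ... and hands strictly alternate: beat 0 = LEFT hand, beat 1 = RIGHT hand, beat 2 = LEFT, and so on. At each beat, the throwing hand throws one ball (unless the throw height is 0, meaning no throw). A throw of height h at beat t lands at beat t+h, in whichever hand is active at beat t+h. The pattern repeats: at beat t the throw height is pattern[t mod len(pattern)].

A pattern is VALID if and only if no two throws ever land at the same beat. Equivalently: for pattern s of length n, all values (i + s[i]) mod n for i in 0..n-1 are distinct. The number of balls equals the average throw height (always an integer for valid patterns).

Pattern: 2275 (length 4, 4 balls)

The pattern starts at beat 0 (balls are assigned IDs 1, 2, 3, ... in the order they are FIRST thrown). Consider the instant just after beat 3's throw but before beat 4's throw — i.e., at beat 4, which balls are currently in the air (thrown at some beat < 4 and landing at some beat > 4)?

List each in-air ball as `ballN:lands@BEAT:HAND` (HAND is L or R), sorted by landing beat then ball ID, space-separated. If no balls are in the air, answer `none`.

Beat 0 (L): throw ball1 h=2 -> lands@2:L; in-air after throw: [b1@2:L]
Beat 1 (R): throw ball2 h=2 -> lands@3:R; in-air after throw: [b1@2:L b2@3:R]
Beat 2 (L): throw ball1 h=7 -> lands@9:R; in-air after throw: [b2@3:R b1@9:R]
Beat 3 (R): throw ball2 h=5 -> lands@8:L; in-air after throw: [b2@8:L b1@9:R]
Beat 4 (L): throw ball3 h=2 -> lands@6:L; in-air after throw: [b3@6:L b2@8:L b1@9:R]

Answer: ball2:lands@8:L ball1:lands@9:R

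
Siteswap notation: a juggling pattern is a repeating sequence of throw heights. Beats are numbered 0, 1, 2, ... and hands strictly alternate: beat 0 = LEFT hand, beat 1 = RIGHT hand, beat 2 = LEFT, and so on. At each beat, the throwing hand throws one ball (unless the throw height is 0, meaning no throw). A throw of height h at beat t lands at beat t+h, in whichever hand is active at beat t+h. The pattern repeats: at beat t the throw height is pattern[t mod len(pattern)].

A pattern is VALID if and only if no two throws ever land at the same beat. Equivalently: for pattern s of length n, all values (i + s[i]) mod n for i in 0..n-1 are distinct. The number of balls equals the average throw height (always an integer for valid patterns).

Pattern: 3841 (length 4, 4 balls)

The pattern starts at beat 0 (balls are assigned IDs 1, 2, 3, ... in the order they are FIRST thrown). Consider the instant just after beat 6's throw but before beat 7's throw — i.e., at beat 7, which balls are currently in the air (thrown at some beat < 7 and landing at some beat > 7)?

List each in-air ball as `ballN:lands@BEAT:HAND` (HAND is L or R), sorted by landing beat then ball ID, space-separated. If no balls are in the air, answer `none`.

Answer: ball2:lands@9:R ball3:lands@10:L ball4:lands@13:R

Derivation:
Beat 0 (L): throw ball1 h=3 -> lands@3:R; in-air after throw: [b1@3:R]
Beat 1 (R): throw ball2 h=8 -> lands@9:R; in-air after throw: [b1@3:R b2@9:R]
Beat 2 (L): throw ball3 h=4 -> lands@6:L; in-air after throw: [b1@3:R b3@6:L b2@9:R]
Beat 3 (R): throw ball1 h=1 -> lands@4:L; in-air after throw: [b1@4:L b3@6:L b2@9:R]
Beat 4 (L): throw ball1 h=3 -> lands@7:R; in-air after throw: [b3@6:L b1@7:R b2@9:R]
Beat 5 (R): throw ball4 h=8 -> lands@13:R; in-air after throw: [b3@6:L b1@7:R b2@9:R b4@13:R]
Beat 6 (L): throw ball3 h=4 -> lands@10:L; in-air after throw: [b1@7:R b2@9:R b3@10:L b4@13:R]
Beat 7 (R): throw ball1 h=1 -> lands@8:L; in-air after throw: [b1@8:L b2@9:R b3@10:L b4@13:R]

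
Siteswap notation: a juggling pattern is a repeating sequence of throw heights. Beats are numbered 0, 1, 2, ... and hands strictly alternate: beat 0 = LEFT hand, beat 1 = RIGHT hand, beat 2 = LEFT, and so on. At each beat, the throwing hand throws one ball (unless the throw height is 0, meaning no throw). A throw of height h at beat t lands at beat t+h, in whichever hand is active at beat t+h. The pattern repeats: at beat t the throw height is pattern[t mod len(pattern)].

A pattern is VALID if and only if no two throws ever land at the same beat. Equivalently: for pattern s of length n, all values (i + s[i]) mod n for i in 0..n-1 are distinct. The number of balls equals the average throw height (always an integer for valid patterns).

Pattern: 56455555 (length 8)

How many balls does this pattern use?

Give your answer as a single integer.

Answer: 5

Derivation:
Pattern = [5, 6, 4, 5, 5, 5, 5, 5], length n = 8
  position 0: throw height = 5, running sum = 5
  position 1: throw height = 6, running sum = 11
  position 2: throw height = 4, running sum = 15
  position 3: throw height = 5, running sum = 20
  position 4: throw height = 5, running sum = 25
  position 5: throw height = 5, running sum = 30
  position 6: throw height = 5, running sum = 35
  position 7: throw height = 5, running sum = 40
Total sum = 40; balls = sum / n = 40 / 8 = 5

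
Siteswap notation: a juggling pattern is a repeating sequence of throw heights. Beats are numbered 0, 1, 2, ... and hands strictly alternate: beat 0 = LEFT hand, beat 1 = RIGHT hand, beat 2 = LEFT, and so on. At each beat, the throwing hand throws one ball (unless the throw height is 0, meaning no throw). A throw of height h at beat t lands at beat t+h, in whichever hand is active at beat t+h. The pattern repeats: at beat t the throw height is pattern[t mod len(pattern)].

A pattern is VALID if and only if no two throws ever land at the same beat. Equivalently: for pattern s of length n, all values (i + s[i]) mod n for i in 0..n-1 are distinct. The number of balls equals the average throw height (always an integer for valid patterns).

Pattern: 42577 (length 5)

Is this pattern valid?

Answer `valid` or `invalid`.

Answer: valid

Derivation:
i=0: (i + s[i]) mod n = (0 + 4) mod 5 = 4
i=1: (i + s[i]) mod n = (1 + 2) mod 5 = 3
i=2: (i + s[i]) mod n = (2 + 5) mod 5 = 2
i=3: (i + s[i]) mod n = (3 + 7) mod 5 = 0
i=4: (i + s[i]) mod n = (4 + 7) mod 5 = 1
Residues: [4, 3, 2, 0, 1], distinct: True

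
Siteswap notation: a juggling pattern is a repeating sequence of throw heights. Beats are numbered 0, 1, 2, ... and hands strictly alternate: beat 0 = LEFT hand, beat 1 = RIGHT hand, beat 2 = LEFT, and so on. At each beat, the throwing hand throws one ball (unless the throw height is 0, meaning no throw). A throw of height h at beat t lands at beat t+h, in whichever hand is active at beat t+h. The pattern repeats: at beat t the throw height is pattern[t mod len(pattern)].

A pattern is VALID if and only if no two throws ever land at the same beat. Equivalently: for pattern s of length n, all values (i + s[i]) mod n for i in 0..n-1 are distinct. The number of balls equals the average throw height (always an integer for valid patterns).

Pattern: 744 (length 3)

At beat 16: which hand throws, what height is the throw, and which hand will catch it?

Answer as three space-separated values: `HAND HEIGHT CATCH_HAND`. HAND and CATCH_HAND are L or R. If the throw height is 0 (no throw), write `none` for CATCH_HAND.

Answer: L 4 L

Derivation:
Beat 16: 16 mod 2 = 0, so hand = L
Throw height = pattern[16 mod 3] = pattern[1] = 4
Lands at beat 16+4=20, 20 mod 2 = 0, so catch hand = L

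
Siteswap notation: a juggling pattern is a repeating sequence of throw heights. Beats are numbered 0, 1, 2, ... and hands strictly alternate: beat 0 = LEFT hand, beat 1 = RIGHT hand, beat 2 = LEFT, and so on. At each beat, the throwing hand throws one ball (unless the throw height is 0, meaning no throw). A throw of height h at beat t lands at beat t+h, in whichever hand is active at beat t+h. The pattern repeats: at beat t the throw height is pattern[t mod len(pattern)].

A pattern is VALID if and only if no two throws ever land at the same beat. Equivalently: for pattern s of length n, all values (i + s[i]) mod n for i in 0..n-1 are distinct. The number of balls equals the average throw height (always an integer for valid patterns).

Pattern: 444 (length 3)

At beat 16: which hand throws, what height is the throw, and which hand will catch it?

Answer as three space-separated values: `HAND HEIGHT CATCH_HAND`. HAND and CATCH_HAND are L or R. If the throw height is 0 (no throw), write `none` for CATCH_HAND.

Answer: L 4 L

Derivation:
Beat 16: 16 mod 2 = 0, so hand = L
Throw height = pattern[16 mod 3] = pattern[1] = 4
Lands at beat 16+4=20, 20 mod 2 = 0, so catch hand = L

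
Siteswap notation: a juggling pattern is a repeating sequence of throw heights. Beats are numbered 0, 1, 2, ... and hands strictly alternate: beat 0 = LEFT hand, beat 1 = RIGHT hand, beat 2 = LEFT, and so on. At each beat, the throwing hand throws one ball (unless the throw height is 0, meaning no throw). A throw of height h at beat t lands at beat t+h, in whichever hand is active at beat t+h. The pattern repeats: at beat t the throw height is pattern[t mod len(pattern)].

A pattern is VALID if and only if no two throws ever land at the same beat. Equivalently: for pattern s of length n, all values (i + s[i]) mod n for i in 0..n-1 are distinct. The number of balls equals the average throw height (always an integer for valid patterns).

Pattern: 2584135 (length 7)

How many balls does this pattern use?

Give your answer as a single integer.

Answer: 4

Derivation:
Pattern = [2, 5, 8, 4, 1, 3, 5], length n = 7
  position 0: throw height = 2, running sum = 2
  position 1: throw height = 5, running sum = 7
  position 2: throw height = 8, running sum = 15
  position 3: throw height = 4, running sum = 19
  position 4: throw height = 1, running sum = 20
  position 5: throw height = 3, running sum = 23
  position 6: throw height = 5, running sum = 28
Total sum = 28; balls = sum / n = 28 / 7 = 4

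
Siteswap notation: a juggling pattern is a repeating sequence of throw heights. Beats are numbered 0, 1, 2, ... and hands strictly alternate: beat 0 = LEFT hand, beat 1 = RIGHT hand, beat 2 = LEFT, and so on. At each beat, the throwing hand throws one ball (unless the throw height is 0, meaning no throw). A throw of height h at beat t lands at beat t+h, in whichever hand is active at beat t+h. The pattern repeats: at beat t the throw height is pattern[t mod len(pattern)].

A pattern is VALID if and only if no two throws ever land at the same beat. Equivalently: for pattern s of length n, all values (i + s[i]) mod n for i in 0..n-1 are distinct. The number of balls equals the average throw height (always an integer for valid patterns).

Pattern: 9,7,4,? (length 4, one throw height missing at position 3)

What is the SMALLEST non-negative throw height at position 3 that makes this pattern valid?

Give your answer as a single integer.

Answer: 0

Derivation:
i=0: (0 + 9) mod 4 = 1
i=1: (1 + 7) mod 4 = 0
i=2: (2 + 4) mod 4 = 2
i=3: s[i]=? (unknown)
Known residues: [0, 1, 2]; need a permutation of 0..3, so missing residue r = 3
Need (3 + s) mod 4 = 3; smallest s = (3 - 3) mod 4 = 0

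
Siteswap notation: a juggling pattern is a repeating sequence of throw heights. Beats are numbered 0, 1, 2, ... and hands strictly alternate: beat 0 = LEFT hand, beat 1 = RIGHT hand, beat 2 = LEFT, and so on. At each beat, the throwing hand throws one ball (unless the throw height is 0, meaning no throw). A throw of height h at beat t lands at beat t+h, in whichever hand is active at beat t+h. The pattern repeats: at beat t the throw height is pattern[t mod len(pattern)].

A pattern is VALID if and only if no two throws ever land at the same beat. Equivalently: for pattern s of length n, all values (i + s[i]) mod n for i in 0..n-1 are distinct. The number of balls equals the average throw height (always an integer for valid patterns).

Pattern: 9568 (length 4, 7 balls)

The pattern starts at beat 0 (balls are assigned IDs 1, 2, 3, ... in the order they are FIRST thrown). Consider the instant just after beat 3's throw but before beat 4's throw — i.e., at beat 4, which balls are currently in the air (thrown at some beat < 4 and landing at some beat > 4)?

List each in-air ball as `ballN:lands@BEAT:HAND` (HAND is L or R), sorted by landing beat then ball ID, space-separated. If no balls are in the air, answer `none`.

Answer: ball2:lands@6:L ball3:lands@8:L ball1:lands@9:R ball4:lands@11:R

Derivation:
Beat 0 (L): throw ball1 h=9 -> lands@9:R; in-air after throw: [b1@9:R]
Beat 1 (R): throw ball2 h=5 -> lands@6:L; in-air after throw: [b2@6:L b1@9:R]
Beat 2 (L): throw ball3 h=6 -> lands@8:L; in-air after throw: [b2@6:L b3@8:L b1@9:R]
Beat 3 (R): throw ball4 h=8 -> lands@11:R; in-air after throw: [b2@6:L b3@8:L b1@9:R b4@11:R]
Beat 4 (L): throw ball5 h=9 -> lands@13:R; in-air after throw: [b2@6:L b3@8:L b1@9:R b4@11:R b5@13:R]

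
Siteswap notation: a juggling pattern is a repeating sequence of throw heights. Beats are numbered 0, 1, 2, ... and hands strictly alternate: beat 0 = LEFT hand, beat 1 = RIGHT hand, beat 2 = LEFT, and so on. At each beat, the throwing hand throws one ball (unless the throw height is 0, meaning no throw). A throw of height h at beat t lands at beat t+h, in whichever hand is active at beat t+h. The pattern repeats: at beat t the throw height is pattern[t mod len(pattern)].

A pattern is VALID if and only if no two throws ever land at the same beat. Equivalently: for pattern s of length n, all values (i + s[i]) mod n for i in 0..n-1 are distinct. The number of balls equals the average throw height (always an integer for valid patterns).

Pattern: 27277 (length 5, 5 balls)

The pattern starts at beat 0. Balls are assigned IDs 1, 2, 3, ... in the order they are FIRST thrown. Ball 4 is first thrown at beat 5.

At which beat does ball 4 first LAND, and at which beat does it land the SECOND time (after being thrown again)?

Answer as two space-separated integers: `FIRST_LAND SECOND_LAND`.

Answer: 7 9

Derivation:
Beat 0 (L): throw ball1 h=2 -> lands@2:L; in-air after throw: [b1@2:L]
Beat 1 (R): throw ball2 h=7 -> lands@8:L; in-air after throw: [b1@2:L b2@8:L]
Beat 2 (L): throw ball1 h=2 -> lands@4:L; in-air after throw: [b1@4:L b2@8:L]
Beat 3 (R): throw ball3 h=7 -> lands@10:L; in-air after throw: [b1@4:L b2@8:L b3@10:L]
Beat 4 (L): throw ball1 h=7 -> lands@11:R; in-air after throw: [b2@8:L b3@10:L b1@11:R]
Beat 5 (R): throw ball4 h=2 -> lands@7:R; in-air after throw: [b4@7:R b2@8:L b3@10:L b1@11:R]
Beat 6 (L): throw ball5 h=7 -> lands@13:R; in-air after throw: [b4@7:R b2@8:L b3@10:L b1@11:R b5@13:R]
Beat 7 (R): throw ball4 h=2 -> lands@9:R; in-air after throw: [b2@8:L b4@9:R b3@10:L b1@11:R b5@13:R]
Beat 8 (L): throw ball2 h=7 -> lands@15:R; in-air after throw: [b4@9:R b3@10:L b1@11:R b5@13:R b2@15:R]
Beat 9 (R): throw ball4 h=7 -> lands@16:L; in-air after throw: [b3@10:L b1@11:R b5@13:R b2@15:R b4@16:L]
Ball 4: thrown@5 h=2 -> first land @7; rethrown@7 h=2 -> second land @9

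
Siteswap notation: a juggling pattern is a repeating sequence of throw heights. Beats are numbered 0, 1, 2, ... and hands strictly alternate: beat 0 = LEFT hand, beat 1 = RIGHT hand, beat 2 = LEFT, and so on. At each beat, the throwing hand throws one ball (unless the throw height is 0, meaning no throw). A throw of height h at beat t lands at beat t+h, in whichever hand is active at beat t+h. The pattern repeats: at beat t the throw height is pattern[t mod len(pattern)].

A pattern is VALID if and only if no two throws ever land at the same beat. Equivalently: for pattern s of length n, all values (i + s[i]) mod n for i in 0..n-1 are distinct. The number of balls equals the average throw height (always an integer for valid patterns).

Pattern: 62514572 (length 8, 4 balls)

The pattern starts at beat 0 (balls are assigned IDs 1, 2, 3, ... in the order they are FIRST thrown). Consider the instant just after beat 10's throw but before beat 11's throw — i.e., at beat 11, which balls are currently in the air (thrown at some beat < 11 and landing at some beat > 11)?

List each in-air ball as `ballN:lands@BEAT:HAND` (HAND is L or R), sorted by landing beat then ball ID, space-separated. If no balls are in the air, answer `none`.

Beat 0 (L): throw ball1 h=6 -> lands@6:L; in-air after throw: [b1@6:L]
Beat 1 (R): throw ball2 h=2 -> lands@3:R; in-air after throw: [b2@3:R b1@6:L]
Beat 2 (L): throw ball3 h=5 -> lands@7:R; in-air after throw: [b2@3:R b1@6:L b3@7:R]
Beat 3 (R): throw ball2 h=1 -> lands@4:L; in-air after throw: [b2@4:L b1@6:L b3@7:R]
Beat 4 (L): throw ball2 h=4 -> lands@8:L; in-air after throw: [b1@6:L b3@7:R b2@8:L]
Beat 5 (R): throw ball4 h=5 -> lands@10:L; in-air after throw: [b1@6:L b3@7:R b2@8:L b4@10:L]
Beat 6 (L): throw ball1 h=7 -> lands@13:R; in-air after throw: [b3@7:R b2@8:L b4@10:L b1@13:R]
Beat 7 (R): throw ball3 h=2 -> lands@9:R; in-air after throw: [b2@8:L b3@9:R b4@10:L b1@13:R]
Beat 8 (L): throw ball2 h=6 -> lands@14:L; in-air after throw: [b3@9:R b4@10:L b1@13:R b2@14:L]
Beat 9 (R): throw ball3 h=2 -> lands@11:R; in-air after throw: [b4@10:L b3@11:R b1@13:R b2@14:L]
Beat 10 (L): throw ball4 h=5 -> lands@15:R; in-air after throw: [b3@11:R b1@13:R b2@14:L b4@15:R]
Beat 11 (R): throw ball3 h=1 -> lands@12:L; in-air after throw: [b3@12:L b1@13:R b2@14:L b4@15:R]

Answer: ball1:lands@13:R ball2:lands@14:L ball4:lands@15:R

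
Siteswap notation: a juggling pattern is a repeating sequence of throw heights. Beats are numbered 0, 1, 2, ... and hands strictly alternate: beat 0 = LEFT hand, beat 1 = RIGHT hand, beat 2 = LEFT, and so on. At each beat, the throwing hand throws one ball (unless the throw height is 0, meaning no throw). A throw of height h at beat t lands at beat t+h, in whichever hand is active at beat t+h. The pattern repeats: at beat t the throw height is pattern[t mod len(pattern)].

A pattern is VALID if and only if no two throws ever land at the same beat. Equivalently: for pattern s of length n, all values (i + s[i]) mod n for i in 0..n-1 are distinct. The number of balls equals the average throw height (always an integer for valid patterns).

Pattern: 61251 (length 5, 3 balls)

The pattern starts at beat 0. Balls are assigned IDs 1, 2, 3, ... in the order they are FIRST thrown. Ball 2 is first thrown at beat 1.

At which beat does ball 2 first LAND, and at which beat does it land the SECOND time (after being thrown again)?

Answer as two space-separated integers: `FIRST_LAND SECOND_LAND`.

Beat 0 (L): throw ball1 h=6 -> lands@6:L; in-air after throw: [b1@6:L]
Beat 1 (R): throw ball2 h=1 -> lands@2:L; in-air after throw: [b2@2:L b1@6:L]
Beat 2 (L): throw ball2 h=2 -> lands@4:L; in-air after throw: [b2@4:L b1@6:L]
Beat 3 (R): throw ball3 h=5 -> lands@8:L; in-air after throw: [b2@4:L b1@6:L b3@8:L]
Beat 4 (L): throw ball2 h=1 -> lands@5:R; in-air after throw: [b2@5:R b1@6:L b3@8:L]
Ball 2: thrown@1 h=1 -> first land @2; rethrown@2 h=2 -> second land @4

Answer: 2 4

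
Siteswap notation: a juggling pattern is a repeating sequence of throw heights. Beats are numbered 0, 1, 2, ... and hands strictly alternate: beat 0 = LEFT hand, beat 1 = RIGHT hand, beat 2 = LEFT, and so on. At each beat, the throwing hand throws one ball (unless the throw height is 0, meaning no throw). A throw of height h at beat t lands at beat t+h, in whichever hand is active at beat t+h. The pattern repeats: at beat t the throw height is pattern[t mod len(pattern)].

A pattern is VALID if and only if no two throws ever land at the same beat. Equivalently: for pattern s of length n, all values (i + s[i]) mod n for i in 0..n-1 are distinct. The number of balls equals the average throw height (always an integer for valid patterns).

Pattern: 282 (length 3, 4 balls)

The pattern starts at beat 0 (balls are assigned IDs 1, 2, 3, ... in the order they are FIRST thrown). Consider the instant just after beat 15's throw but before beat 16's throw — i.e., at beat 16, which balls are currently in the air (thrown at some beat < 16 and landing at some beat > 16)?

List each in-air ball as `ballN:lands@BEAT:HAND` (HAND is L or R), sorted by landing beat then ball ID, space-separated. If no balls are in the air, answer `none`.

Beat 0 (L): throw ball1 h=2 -> lands@2:L; in-air after throw: [b1@2:L]
Beat 1 (R): throw ball2 h=8 -> lands@9:R; in-air after throw: [b1@2:L b2@9:R]
Beat 2 (L): throw ball1 h=2 -> lands@4:L; in-air after throw: [b1@4:L b2@9:R]
Beat 3 (R): throw ball3 h=2 -> lands@5:R; in-air after throw: [b1@4:L b3@5:R b2@9:R]
Beat 4 (L): throw ball1 h=8 -> lands@12:L; in-air after throw: [b3@5:R b2@9:R b1@12:L]
Beat 5 (R): throw ball3 h=2 -> lands@7:R; in-air after throw: [b3@7:R b2@9:R b1@12:L]
Beat 6 (L): throw ball4 h=2 -> lands@8:L; in-air after throw: [b3@7:R b4@8:L b2@9:R b1@12:L]
Beat 7 (R): throw ball3 h=8 -> lands@15:R; in-air after throw: [b4@8:L b2@9:R b1@12:L b3@15:R]
Beat 8 (L): throw ball4 h=2 -> lands@10:L; in-air after throw: [b2@9:R b4@10:L b1@12:L b3@15:R]
Beat 9 (R): throw ball2 h=2 -> lands@11:R; in-air after throw: [b4@10:L b2@11:R b1@12:L b3@15:R]
Beat 10 (L): throw ball4 h=8 -> lands@18:L; in-air after throw: [b2@11:R b1@12:L b3@15:R b4@18:L]
Beat 11 (R): throw ball2 h=2 -> lands@13:R; in-air after throw: [b1@12:L b2@13:R b3@15:R b4@18:L]
Beat 12 (L): throw ball1 h=2 -> lands@14:L; in-air after throw: [b2@13:R b1@14:L b3@15:R b4@18:L]
Beat 13 (R): throw ball2 h=8 -> lands@21:R; in-air after throw: [b1@14:L b3@15:R b4@18:L b2@21:R]
Beat 14 (L): throw ball1 h=2 -> lands@16:L; in-air after throw: [b3@15:R b1@16:L b4@18:L b2@21:R]
Beat 15 (R): throw ball3 h=2 -> lands@17:R; in-air after throw: [b1@16:L b3@17:R b4@18:L b2@21:R]
Beat 16 (L): throw ball1 h=8 -> lands@24:L; in-air after throw: [b3@17:R b4@18:L b2@21:R b1@24:L]

Answer: ball3:lands@17:R ball4:lands@18:L ball2:lands@21:R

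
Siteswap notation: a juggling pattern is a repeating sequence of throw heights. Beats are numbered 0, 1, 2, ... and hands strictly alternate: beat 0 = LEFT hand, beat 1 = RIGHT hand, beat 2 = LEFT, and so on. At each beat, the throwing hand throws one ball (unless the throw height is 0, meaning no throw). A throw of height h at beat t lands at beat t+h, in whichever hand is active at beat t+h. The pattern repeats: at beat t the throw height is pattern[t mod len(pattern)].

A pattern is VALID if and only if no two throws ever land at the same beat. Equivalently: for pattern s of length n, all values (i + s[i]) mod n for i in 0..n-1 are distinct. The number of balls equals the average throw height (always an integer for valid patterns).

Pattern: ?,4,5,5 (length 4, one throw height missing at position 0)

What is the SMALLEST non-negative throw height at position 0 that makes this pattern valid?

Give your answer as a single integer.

i=0: s[i]=? (unknown)
i=1: (1 + 4) mod 4 = 1
i=2: (2 + 5) mod 4 = 3
i=3: (3 + 5) mod 4 = 0
Known residues: [0, 1, 3]; need a permutation of 0..3, so missing residue r = 2
Need (0 + s) mod 4 = 2; smallest s = (2 - 0) mod 4 = 2

Answer: 2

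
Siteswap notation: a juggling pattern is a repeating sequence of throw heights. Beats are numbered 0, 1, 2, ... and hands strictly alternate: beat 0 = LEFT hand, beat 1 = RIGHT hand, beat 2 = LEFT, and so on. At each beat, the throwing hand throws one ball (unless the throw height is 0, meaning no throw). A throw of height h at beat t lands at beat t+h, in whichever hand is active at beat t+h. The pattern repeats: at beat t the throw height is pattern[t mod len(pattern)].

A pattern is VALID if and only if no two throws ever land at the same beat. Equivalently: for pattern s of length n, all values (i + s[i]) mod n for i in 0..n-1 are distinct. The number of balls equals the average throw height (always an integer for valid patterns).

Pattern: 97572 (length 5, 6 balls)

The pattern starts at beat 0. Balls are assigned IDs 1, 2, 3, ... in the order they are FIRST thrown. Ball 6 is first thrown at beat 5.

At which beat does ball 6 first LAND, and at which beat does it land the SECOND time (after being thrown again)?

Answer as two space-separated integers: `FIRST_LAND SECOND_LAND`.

Answer: 14 16

Derivation:
Beat 0 (L): throw ball1 h=9 -> lands@9:R; in-air after throw: [b1@9:R]
Beat 1 (R): throw ball2 h=7 -> lands@8:L; in-air after throw: [b2@8:L b1@9:R]
Beat 2 (L): throw ball3 h=5 -> lands@7:R; in-air after throw: [b3@7:R b2@8:L b1@9:R]
Beat 3 (R): throw ball4 h=7 -> lands@10:L; in-air after throw: [b3@7:R b2@8:L b1@9:R b4@10:L]
Beat 4 (L): throw ball5 h=2 -> lands@6:L; in-air after throw: [b5@6:L b3@7:R b2@8:L b1@9:R b4@10:L]
Beat 5 (R): throw ball6 h=9 -> lands@14:L; in-air after throw: [b5@6:L b3@7:R b2@8:L b1@9:R b4@10:L b6@14:L]
Beat 6 (L): throw ball5 h=7 -> lands@13:R; in-air after throw: [b3@7:R b2@8:L b1@9:R b4@10:L b5@13:R b6@14:L]
Beat 7 (R): throw ball3 h=5 -> lands@12:L; in-air after throw: [b2@8:L b1@9:R b4@10:L b3@12:L b5@13:R b6@14:L]
Beat 8 (L): throw ball2 h=7 -> lands@15:R; in-air after throw: [b1@9:R b4@10:L b3@12:L b5@13:R b6@14:L b2@15:R]
Beat 9 (R): throw ball1 h=2 -> lands@11:R; in-air after throw: [b4@10:L b1@11:R b3@12:L b5@13:R b6@14:L b2@15:R]
Beat 10 (L): throw ball4 h=9 -> lands@19:R; in-air after throw: [b1@11:R b3@12:L b5@13:R b6@14:L b2@15:R b4@19:R]
Beat 11 (R): throw ball1 h=7 -> lands@18:L; in-air after throw: [b3@12:L b5@13:R b6@14:L b2@15:R b1@18:L b4@19:R]
Beat 12 (L): throw ball3 h=5 -> lands@17:R; in-air after throw: [b5@13:R b6@14:L b2@15:R b3@17:R b1@18:L b4@19:R]
Beat 13 (R): throw ball5 h=7 -> lands@20:L; in-air after throw: [b6@14:L b2@15:R b3@17:R b1@18:L b4@19:R b5@20:L]
Beat 14 (L): throw ball6 h=2 -> lands@16:L; in-air after throw: [b2@15:R b6@16:L b3@17:R b1@18:L b4@19:R b5@20:L]
Beat 15 (R): throw ball2 h=9 -> lands@24:L; in-air after throw: [b6@16:L b3@17:R b1@18:L b4@19:R b5@20:L b2@24:L]
Beat 16 (L): throw ball6 h=7 -> lands@23:R; in-air after throw: [b3@17:R b1@18:L b4@19:R b5@20:L b6@23:R b2@24:L]
Ball 6: thrown@5 h=9 -> first land @14; rethrown@14 h=2 -> second land @16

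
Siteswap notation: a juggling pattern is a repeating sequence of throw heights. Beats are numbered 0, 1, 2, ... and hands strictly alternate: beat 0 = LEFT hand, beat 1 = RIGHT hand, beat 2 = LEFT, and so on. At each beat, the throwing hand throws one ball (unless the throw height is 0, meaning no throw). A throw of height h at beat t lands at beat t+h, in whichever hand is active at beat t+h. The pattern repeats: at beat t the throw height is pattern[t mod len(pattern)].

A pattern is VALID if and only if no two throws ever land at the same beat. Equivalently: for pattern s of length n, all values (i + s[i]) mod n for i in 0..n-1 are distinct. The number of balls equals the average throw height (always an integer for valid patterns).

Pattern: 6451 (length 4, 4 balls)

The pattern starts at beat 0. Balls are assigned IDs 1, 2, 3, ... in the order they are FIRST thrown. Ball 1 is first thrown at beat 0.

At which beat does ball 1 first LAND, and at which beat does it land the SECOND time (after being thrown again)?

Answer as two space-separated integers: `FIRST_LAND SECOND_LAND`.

Answer: 6 11

Derivation:
Beat 0 (L): throw ball1 h=6 -> lands@6:L; in-air after throw: [b1@6:L]
Beat 1 (R): throw ball2 h=4 -> lands@5:R; in-air after throw: [b2@5:R b1@6:L]
Beat 2 (L): throw ball3 h=5 -> lands@7:R; in-air after throw: [b2@5:R b1@6:L b3@7:R]
Beat 3 (R): throw ball4 h=1 -> lands@4:L; in-air after throw: [b4@4:L b2@5:R b1@6:L b3@7:R]
Beat 4 (L): throw ball4 h=6 -> lands@10:L; in-air after throw: [b2@5:R b1@6:L b3@7:R b4@10:L]
Beat 5 (R): throw ball2 h=4 -> lands@9:R; in-air after throw: [b1@6:L b3@7:R b2@9:R b4@10:L]
Beat 6 (L): throw ball1 h=5 -> lands@11:R; in-air after throw: [b3@7:R b2@9:R b4@10:L b1@11:R]
Beat 7 (R): throw ball3 h=1 -> lands@8:L; in-air after throw: [b3@8:L b2@9:R b4@10:L b1@11:R]
Beat 8 (L): throw ball3 h=6 -> lands@14:L; in-air after throw: [b2@9:R b4@10:L b1@11:R b3@14:L]
Beat 9 (R): throw ball2 h=4 -> lands@13:R; in-air after throw: [b4@10:L b1@11:R b2@13:R b3@14:L]
Beat 10 (L): throw ball4 h=5 -> lands@15:R; in-air after throw: [b1@11:R b2@13:R b3@14:L b4@15:R]
Beat 11 (R): throw ball1 h=1 -> lands@12:L; in-air after throw: [b1@12:L b2@13:R b3@14:L b4@15:R]
Ball 1: thrown@0 h=6 -> first land @6; rethrown@6 h=5 -> second land @11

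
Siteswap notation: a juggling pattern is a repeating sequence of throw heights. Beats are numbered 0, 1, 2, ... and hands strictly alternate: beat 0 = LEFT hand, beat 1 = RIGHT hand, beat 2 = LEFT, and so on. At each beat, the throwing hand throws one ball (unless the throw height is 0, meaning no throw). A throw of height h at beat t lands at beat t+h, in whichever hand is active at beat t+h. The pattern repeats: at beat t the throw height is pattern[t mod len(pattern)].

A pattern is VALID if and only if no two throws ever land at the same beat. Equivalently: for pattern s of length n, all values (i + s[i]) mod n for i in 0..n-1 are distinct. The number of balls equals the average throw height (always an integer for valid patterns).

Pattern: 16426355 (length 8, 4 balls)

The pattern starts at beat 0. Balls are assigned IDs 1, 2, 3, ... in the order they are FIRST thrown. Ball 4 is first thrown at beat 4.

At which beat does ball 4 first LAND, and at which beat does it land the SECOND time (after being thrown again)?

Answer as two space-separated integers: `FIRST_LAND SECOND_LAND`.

Beat 0 (L): throw ball1 h=1 -> lands@1:R; in-air after throw: [b1@1:R]
Beat 1 (R): throw ball1 h=6 -> lands@7:R; in-air after throw: [b1@7:R]
Beat 2 (L): throw ball2 h=4 -> lands@6:L; in-air after throw: [b2@6:L b1@7:R]
Beat 3 (R): throw ball3 h=2 -> lands@5:R; in-air after throw: [b3@5:R b2@6:L b1@7:R]
Beat 4 (L): throw ball4 h=6 -> lands@10:L; in-air after throw: [b3@5:R b2@6:L b1@7:R b4@10:L]
Beat 5 (R): throw ball3 h=3 -> lands@8:L; in-air after throw: [b2@6:L b1@7:R b3@8:L b4@10:L]
Beat 6 (L): throw ball2 h=5 -> lands@11:R; in-air after throw: [b1@7:R b3@8:L b4@10:L b2@11:R]
Beat 7 (R): throw ball1 h=5 -> lands@12:L; in-air after throw: [b3@8:L b4@10:L b2@11:R b1@12:L]
Beat 8 (L): throw ball3 h=1 -> lands@9:R; in-air after throw: [b3@9:R b4@10:L b2@11:R b1@12:L]
Beat 9 (R): throw ball3 h=6 -> lands@15:R; in-air after throw: [b4@10:L b2@11:R b1@12:L b3@15:R]
Beat 10 (L): throw ball4 h=4 -> lands@14:L; in-air after throw: [b2@11:R b1@12:L b4@14:L b3@15:R]
Beat 11 (R): throw ball2 h=2 -> lands@13:R; in-air after throw: [b1@12:L b2@13:R b4@14:L b3@15:R]
Beat 12 (L): throw ball1 h=6 -> lands@18:L; in-air after throw: [b2@13:R b4@14:L b3@15:R b1@18:L]
Beat 13 (R): throw ball2 h=3 -> lands@16:L; in-air after throw: [b4@14:L b3@15:R b2@16:L b1@18:L]
Beat 14 (L): throw ball4 h=5 -> lands@19:R; in-air after throw: [b3@15:R b2@16:L b1@18:L b4@19:R]
Ball 4: thrown@4 h=6 -> first land @10; rethrown@10 h=4 -> second land @14

Answer: 10 14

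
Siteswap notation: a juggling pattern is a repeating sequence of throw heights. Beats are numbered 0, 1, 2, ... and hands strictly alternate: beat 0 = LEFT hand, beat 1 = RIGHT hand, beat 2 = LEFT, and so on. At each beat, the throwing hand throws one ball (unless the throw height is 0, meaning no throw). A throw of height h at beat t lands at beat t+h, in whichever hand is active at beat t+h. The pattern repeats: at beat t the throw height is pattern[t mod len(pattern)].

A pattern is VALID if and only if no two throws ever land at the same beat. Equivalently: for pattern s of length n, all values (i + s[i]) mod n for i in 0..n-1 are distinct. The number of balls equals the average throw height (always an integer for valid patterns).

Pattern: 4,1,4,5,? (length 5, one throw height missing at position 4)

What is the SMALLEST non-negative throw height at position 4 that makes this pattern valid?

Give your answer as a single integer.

Answer: 1

Derivation:
i=0: (0 + 4) mod 5 = 4
i=1: (1 + 1) mod 5 = 2
i=2: (2 + 4) mod 5 = 1
i=3: (3 + 5) mod 5 = 3
i=4: s[i]=? (unknown)
Known residues: [1, 2, 3, 4]; need a permutation of 0..4, so missing residue r = 0
Need (4 + s) mod 5 = 0; smallest s = (0 - 4) mod 5 = 1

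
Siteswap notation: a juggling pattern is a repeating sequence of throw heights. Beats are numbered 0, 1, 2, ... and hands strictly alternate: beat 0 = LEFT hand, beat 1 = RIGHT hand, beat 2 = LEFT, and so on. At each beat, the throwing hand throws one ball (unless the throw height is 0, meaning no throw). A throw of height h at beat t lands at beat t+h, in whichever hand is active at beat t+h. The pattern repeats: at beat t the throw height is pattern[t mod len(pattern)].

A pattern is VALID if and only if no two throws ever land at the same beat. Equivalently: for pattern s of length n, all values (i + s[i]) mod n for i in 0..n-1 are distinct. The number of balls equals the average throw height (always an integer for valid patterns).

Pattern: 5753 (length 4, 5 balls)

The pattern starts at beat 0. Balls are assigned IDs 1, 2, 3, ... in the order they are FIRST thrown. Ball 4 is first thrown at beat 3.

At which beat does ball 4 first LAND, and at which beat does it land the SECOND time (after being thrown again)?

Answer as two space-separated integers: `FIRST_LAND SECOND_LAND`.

Answer: 6 11

Derivation:
Beat 0 (L): throw ball1 h=5 -> lands@5:R; in-air after throw: [b1@5:R]
Beat 1 (R): throw ball2 h=7 -> lands@8:L; in-air after throw: [b1@5:R b2@8:L]
Beat 2 (L): throw ball3 h=5 -> lands@7:R; in-air after throw: [b1@5:R b3@7:R b2@8:L]
Beat 3 (R): throw ball4 h=3 -> lands@6:L; in-air after throw: [b1@5:R b4@6:L b3@7:R b2@8:L]
Beat 4 (L): throw ball5 h=5 -> lands@9:R; in-air after throw: [b1@5:R b4@6:L b3@7:R b2@8:L b5@9:R]
Beat 5 (R): throw ball1 h=7 -> lands@12:L; in-air after throw: [b4@6:L b3@7:R b2@8:L b5@9:R b1@12:L]
Beat 6 (L): throw ball4 h=5 -> lands@11:R; in-air after throw: [b3@7:R b2@8:L b5@9:R b4@11:R b1@12:L]
Beat 7 (R): throw ball3 h=3 -> lands@10:L; in-air after throw: [b2@8:L b5@9:R b3@10:L b4@11:R b1@12:L]
Beat 8 (L): throw ball2 h=5 -> lands@13:R; in-air after throw: [b5@9:R b3@10:L b4@11:R b1@12:L b2@13:R]
Beat 9 (R): throw ball5 h=7 -> lands@16:L; in-air after throw: [b3@10:L b4@11:R b1@12:L b2@13:R b5@16:L]
Beat 10 (L): throw ball3 h=5 -> lands@15:R; in-air after throw: [b4@11:R b1@12:L b2@13:R b3@15:R b5@16:L]
Beat 11 (R): throw ball4 h=3 -> lands@14:L; in-air after throw: [b1@12:L b2@13:R b4@14:L b3@15:R b5@16:L]
Ball 4: thrown@3 h=3 -> first land @6; rethrown@6 h=5 -> second land @11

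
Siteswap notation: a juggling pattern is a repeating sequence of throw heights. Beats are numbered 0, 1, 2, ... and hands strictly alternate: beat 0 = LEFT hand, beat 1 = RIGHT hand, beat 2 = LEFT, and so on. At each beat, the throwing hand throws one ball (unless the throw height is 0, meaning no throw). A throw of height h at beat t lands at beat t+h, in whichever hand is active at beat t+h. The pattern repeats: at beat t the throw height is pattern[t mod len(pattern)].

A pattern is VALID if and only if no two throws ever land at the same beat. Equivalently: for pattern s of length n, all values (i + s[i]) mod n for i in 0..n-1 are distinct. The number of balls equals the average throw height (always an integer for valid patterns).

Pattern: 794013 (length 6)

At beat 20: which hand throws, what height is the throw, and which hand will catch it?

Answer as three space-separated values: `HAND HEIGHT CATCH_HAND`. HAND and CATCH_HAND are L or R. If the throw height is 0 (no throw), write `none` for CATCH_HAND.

Beat 20: 20 mod 2 = 0, so hand = L
Throw height = pattern[20 mod 6] = pattern[2] = 4
Lands at beat 20+4=24, 24 mod 2 = 0, so catch hand = L

Answer: L 4 L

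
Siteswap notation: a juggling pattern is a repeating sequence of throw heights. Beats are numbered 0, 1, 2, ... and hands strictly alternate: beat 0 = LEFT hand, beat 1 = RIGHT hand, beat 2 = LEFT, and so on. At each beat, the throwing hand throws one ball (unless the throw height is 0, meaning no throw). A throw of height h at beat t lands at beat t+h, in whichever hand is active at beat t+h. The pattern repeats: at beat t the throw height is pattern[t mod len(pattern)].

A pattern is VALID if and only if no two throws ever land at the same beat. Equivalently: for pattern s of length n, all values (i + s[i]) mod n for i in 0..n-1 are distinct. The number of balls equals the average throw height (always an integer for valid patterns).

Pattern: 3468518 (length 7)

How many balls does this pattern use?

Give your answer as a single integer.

Answer: 5

Derivation:
Pattern = [3, 4, 6, 8, 5, 1, 8], length n = 7
  position 0: throw height = 3, running sum = 3
  position 1: throw height = 4, running sum = 7
  position 2: throw height = 6, running sum = 13
  position 3: throw height = 8, running sum = 21
  position 4: throw height = 5, running sum = 26
  position 5: throw height = 1, running sum = 27
  position 6: throw height = 8, running sum = 35
Total sum = 35; balls = sum / n = 35 / 7 = 5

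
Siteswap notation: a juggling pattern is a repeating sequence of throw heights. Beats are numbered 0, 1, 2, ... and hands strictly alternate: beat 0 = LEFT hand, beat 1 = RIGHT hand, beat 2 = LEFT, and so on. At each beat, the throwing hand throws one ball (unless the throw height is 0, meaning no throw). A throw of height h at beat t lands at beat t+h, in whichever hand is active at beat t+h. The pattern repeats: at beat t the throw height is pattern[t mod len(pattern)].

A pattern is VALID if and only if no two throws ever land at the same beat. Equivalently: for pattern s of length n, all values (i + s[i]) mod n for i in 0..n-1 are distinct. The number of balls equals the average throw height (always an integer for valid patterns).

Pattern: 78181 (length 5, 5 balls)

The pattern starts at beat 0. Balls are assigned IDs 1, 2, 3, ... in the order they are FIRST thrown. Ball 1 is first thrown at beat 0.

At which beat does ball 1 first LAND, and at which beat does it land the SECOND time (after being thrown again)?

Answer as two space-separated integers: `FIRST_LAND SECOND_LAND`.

Beat 0 (L): throw ball1 h=7 -> lands@7:R; in-air after throw: [b1@7:R]
Beat 1 (R): throw ball2 h=8 -> lands@9:R; in-air after throw: [b1@7:R b2@9:R]
Beat 2 (L): throw ball3 h=1 -> lands@3:R; in-air after throw: [b3@3:R b1@7:R b2@9:R]
Beat 3 (R): throw ball3 h=8 -> lands@11:R; in-air after throw: [b1@7:R b2@9:R b3@11:R]
Beat 4 (L): throw ball4 h=1 -> lands@5:R; in-air after throw: [b4@5:R b1@7:R b2@9:R b3@11:R]
Beat 5 (R): throw ball4 h=7 -> lands@12:L; in-air after throw: [b1@7:R b2@9:R b3@11:R b4@12:L]
Beat 6 (L): throw ball5 h=8 -> lands@14:L; in-air after throw: [b1@7:R b2@9:R b3@11:R b4@12:L b5@14:L]
Beat 7 (R): throw ball1 h=1 -> lands@8:L; in-air after throw: [b1@8:L b2@9:R b3@11:R b4@12:L b5@14:L]
Beat 8 (L): throw ball1 h=8 -> lands@16:L; in-air after throw: [b2@9:R b3@11:R b4@12:L b5@14:L b1@16:L]
Ball 1: thrown@0 h=7 -> first land @7; rethrown@7 h=1 -> second land @8

Answer: 7 8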